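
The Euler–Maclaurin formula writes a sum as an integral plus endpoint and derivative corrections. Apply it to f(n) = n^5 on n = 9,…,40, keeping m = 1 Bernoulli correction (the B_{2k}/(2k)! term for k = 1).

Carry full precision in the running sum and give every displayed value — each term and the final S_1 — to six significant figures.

S_1 ≈ 7.34872e+08

Integral: ∫_9^40 x^5 dx = 6.82578e+08.
½[f(9) + f(40)] = ½[59049.0 + 1.02400e+08] = 5.12295e+07.
So far: 7.33808e+08.
k=1: B_{2}/(2)! × [f^{(1)}(40) − f^{(1)}(9)] = 1/12 × (1.28000e+07 − 32805.0) = 1.06393e+06.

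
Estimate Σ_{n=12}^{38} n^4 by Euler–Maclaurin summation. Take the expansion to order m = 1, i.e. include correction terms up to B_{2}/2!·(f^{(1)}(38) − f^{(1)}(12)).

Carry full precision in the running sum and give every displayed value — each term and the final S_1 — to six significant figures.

S_1 ≈ 1.68679e+07

Integral: ∫_12^38 x^4 dx = 1.57973e+07.
Boundary: ½(f(12) + f(38)) = ½(20736.0 + 2.08514e+06) = 1.05294e+06.
Running total after boundary: 1.68502e+07.
k=1: B_{2}/(2)! × [f^{(1)}(38) − f^{(1)}(12)] = 1/12 × (219488 − 6912.00) = 17714.7.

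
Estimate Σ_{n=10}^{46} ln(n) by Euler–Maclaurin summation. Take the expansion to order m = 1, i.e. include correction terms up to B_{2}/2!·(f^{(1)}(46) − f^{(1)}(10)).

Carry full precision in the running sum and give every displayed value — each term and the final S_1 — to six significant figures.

S_1 ≈ 120.151

Integral: ∫_10^46 ln(x) dx = 117.092.
Boundary: ½(f(10) + f(46)) = ½(2.30259 + 3.82864) = 3.06561.
Integral + boundary = 120.157.
k=1: B_{2}/(2)! × [f^{(1)}(46) − f^{(1)}(10)] = 1/12 × (0.0217391 − 0.100000) = -0.00652174.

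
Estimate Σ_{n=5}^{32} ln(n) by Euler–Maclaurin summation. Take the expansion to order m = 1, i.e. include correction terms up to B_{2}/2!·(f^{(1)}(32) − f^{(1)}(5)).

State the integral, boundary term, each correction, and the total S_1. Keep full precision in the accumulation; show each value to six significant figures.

S_1 ≈ 78.3799

∫_5^32 ln(x) dx evaluates to 75.8564.
½[f(5) + f(32)] = ½[1.60944 + 3.46574] = 2.53759.
Running total after boundary: 78.3939.
Order-1 term: 1/12 · (0.0312500 − 0.200000) = -0.0140625.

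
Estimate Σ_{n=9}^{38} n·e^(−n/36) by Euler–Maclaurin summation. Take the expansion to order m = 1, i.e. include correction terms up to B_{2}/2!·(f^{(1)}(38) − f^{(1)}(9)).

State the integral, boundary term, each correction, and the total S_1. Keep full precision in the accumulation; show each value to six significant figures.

S_1 ≈ 344.654

Integral: ∫_9^38 x·e^(−x/36) dx = 334.588.
½[f(9) + f(38)] = ½[7.00921 + 13.2240] = 10.1166.
So far: 344.704.
Correction k=1: B_{2}/2! · (f^{(1)}(38) − f^{(1)}(9)) = 1/12 · (-0.0193333 − 0.584101) = -0.0502862.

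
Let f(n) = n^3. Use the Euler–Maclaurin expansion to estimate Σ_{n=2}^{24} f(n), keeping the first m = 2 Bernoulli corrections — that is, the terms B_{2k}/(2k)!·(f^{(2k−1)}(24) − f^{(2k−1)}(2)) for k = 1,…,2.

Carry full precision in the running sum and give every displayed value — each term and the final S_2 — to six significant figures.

The integral term ∫_2^24 x^3 dx = 82940.0.
½[f(2) + f(24)] = ½[8.00000 + 13824.0] = 6916.00.
Running total after boundary: 89856.0.
Order-1 term: 1/12 · (1728.00 − 12.0000) = 143.000.
Partial sum through k=1: 89999.0.
Order-2 term: −1/720 · (6.00000 − 6.00000) = 0.00000.

S_2 ≈ 89999.0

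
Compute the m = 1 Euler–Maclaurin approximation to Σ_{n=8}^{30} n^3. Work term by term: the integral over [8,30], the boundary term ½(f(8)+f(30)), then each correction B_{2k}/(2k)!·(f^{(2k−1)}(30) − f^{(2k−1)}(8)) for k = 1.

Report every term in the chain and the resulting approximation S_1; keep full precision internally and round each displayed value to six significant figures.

∫_8^30 x^3 dx evaluates to 201476.
Boundary: ½(f(8) + f(30)) = ½(512.000 + 27000.0) = 13756.0.
So far: 215232.
Order-1 term: 1/12 · (2700.00 − 192.000) = 209.000.

S_1 ≈ 215441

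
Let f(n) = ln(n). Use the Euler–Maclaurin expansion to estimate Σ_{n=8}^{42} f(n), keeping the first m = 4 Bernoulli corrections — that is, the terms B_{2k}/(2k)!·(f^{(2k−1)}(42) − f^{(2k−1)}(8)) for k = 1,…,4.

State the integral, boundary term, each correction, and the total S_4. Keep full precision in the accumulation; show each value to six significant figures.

The integral term ∫_8^42 ln(x) dx = 106.347.
½[f(8) + f(42)] = ½[2.07944 + 3.73767] = 2.90856.
Running total after boundary: 109.255.
Order-1 term: 1/12 · (0.0238095 − 0.125000) = -0.00843254.
Running total after k=1: 109.247.
Order-2 term: −1/720 · (2.69949e-05 − 0.00390625) = 5.38785e-06.
Running total after k=2: 109.247.
Order-3 term: 1/30240 · (1.83639e-07 − 0.000732422) = -2.42142e-08.
Running total after k=3: 109.247.
Order-4 term: −1/1209600 · (3.12311e-09 − 0.000343323) = 2.83829e-10.

S_4 ≈ 109.247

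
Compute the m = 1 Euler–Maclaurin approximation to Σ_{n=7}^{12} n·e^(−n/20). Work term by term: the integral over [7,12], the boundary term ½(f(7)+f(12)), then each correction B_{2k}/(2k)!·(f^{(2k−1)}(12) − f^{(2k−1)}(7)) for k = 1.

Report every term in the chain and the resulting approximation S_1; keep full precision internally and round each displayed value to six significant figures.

Integral: ∫_7^12 x·e^(−x/20) dx = 29.2921.
Boundary: ½(f(7) + f(12)) = ½(4.93282 + 6.58574) = 5.75928.
Running total after boundary: 35.0514.
Order-1 term: 1/12 · (0.219525 − 0.458047) = -0.0198769.

S_1 ≈ 35.0315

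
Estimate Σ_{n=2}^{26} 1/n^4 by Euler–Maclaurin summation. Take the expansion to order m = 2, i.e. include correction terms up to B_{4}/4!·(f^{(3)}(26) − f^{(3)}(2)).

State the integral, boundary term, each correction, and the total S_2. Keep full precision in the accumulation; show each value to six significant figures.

Integral: ∫_2^26 1/x^4 dx = 0.0416477.
Endpoint term: (f(2) + f(26))/2 = (0.0625000 + 2.18830e-06)/2 = 0.0312511.
Integral + boundary = 0.0728988.
k=1: B_{2}/(2)! × [f^{(1)}(26) − f^{(1)}(2)] = 1/12 × (-3.36661e-07 − (-0.125000)) = 0.0104166.
Partial sum through k=1: 0.0833154.
k=2: B_{4}/(4)! × [f^{(3)}(26) − f^{(3)}(2)] = −1/720 × (-1.49406e-08 − (-0.937500)) = -0.00130208.

S_2 ≈ 0.0820134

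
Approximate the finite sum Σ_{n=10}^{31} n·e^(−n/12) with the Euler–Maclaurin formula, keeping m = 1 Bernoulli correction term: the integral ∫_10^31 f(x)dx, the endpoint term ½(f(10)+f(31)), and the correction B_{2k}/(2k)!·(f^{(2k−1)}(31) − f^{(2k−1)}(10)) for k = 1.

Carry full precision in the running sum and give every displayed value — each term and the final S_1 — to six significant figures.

S_1 ≈ 79.0922

Integral: ∫_10^31 x·e^(−x/12) dx = 75.7647.
Boundary: ½(f(10) + f(31)) = ½(4.34598 + 2.34118) = 3.34358.
Integral + boundary = 79.1082.
k=1: B_{2}/(2)! × [f^{(1)}(31) − f^{(1)}(10)] = 1/12 × (-0.119576 − 0.0724330) = -0.0160008.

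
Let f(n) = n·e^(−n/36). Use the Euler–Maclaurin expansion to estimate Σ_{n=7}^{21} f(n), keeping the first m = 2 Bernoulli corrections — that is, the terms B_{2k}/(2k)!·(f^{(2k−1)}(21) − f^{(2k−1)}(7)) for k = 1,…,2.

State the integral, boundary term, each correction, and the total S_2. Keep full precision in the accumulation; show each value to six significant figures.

S_2 ≈ 138.073

Integral: ∫_7^21 x·e^(−x/36) dx = 129.368.
Boundary: ½(f(7) + f(21)) = ½(5.76304 + 11.7187) = 8.74089.
Running total after boundary: 138.109.
Order-1 term: 1/12 · (0.232515 − 0.663207) = -0.0358911.
Partial sum through k=1: 138.073.
Order-2 term: −1/720 · (0.00104057 − 0.00178225) = 1.03010e-06.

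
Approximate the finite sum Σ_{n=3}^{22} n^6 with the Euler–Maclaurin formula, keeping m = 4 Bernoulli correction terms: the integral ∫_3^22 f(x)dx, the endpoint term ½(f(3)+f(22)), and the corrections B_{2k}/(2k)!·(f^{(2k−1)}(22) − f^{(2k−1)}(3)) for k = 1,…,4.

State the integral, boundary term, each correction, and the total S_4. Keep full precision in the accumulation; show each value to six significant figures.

∫_3^22 x^6 dx evaluates to 3.56337e+08.
½[f(3) + f(22)] = ½[729.000 + 1.13380e+08] = 5.66903e+07.
So far: 4.13027e+08.
Order-1 term: 1/12 · (3.09218e+07 − 1458.00) = 2.57669e+06.
Partial sum through k=1: 4.15604e+08.
Order-2 term: −1/720 · (1.27776e+06 − 3240.00) = -1770.17.
Partial sum through k=2: 4.15602e+08.
Order-3 term: 1/30240 · (15840.0 − 2160.00) = 0.452381.
Partial sum through k=3: 4.15602e+08.
Order-4 term: −1/1209600 · (0.00000 − 0.00000) = 0.00000.

S_4 ≈ 4.15602e+08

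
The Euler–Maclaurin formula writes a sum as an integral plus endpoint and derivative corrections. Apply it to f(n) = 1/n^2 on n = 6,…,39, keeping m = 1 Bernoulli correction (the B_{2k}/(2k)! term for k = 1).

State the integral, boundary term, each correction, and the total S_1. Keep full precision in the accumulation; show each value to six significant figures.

The integral term ∫_6^39 1/x^2 dx = 0.141026.
Boundary: ½(f(6) + f(39)) = ½(0.0277778 + 0.000657462) = 0.0142176.
So far: 0.155243.
k=1: B_{2}/(2)! × [f^{(1)}(39) − f^{(1)}(6)] = 1/12 × (-3.37160e-05 − (-0.00925926)) = 0.000768795.

S_1 ≈ 0.156012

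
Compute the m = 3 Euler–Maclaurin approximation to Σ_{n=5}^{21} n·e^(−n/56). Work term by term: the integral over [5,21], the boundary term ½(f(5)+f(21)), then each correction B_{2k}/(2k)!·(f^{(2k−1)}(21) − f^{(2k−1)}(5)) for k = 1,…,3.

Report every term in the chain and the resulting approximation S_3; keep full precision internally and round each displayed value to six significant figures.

S_3 ≈ 170.098

Integral: ∫_5^21 x·e^(−x/56) dx = 160.628.
Boundary: ½(f(5) + f(21)) = ½(4.57292 + 14.4331) = 9.50300.
So far: 170.131.
Correction k=1: B_{2}/2! · (f^{(1)}(21) − f^{(1)}(5)) = 1/12 · (0.429556 − 0.832925) = -0.0336141.
Partial sum through k=1: 170.098.
Correction k=2: B_{4}/4! · (f^{(3)}(21) − f^{(3)}(5)) = −1/720 · (0.000575298 − 0.000848882) = 3.79978e-07.
Partial sum through k=2: 170.098.
Correction k=3: B_{6}/6! · (f^{(5)}(21) − f^{(5)}(5)) = 1/30240 · (3.23221e-07 − 4.56684e-07) = -4.41348e-12.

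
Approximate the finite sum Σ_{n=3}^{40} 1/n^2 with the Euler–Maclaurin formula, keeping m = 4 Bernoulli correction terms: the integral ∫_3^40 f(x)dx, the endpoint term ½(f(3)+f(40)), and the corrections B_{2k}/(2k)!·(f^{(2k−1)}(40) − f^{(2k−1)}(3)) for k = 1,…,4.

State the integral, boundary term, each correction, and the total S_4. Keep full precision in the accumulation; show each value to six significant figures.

The integral term ∫_3^40 1/x^2 dx = 0.308333.
½[f(3) + f(40)] = ½[0.111111 + 0.000625000] = 0.0558681.
Running total after boundary: 0.364201.
Order-1 term: 1/12 · (-3.12500e-05 − (-0.0740741)) = 0.00617024.
Partial sum through k=1: 0.370372.
Order-2 term: −1/720 · (-2.34375e-07 − (-0.0987654)) = -0.000137174.
Partial sum through k=2: 0.370234.
Order-3 term: 1/30240 · (-4.39453e-09 − (-0.329218)) = 1.08868e-05.
Partial sum through k=3: 0.370245.
Order-4 term: −1/1209600 · (-1.53809e-10 − (-2.04847)) = -1.69351e-06.

S_4 ≈ 0.370244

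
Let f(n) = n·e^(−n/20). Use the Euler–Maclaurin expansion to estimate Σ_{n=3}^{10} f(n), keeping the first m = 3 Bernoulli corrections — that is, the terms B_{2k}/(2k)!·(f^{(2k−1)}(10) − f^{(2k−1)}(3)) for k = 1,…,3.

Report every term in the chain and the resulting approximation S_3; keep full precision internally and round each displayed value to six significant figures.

The integral term ∫_3^10 x·e^(−x/20) dx = 32.0073.
½[f(3) + f(10)] = ½[2.58212 + 6.06531] = 4.32372.
Running total after boundary: 36.3310.
Correction k=1: B_{2}/2! · (f^{(1)}(10) − f^{(1)}(3)) = 1/12 · (0.303265 − 0.731602) = -0.0356947.
Partial sum through k=1: 36.2953.
Correction k=2: B_{4}/4! · (f^{(3)}(10) − f^{(3)}(3)) = −1/720 · (0.00379082 − 0.00613254) = 3.25240e-06.
Partial sum through k=2: 36.2953.
Correction k=3: B_{6}/6! · (f^{(5)}(10) − f^{(5)}(3)) = 1/30240 · (1.70587e-05 − 2.60902e-05) = -2.98662e-10.

S_3 ≈ 36.2953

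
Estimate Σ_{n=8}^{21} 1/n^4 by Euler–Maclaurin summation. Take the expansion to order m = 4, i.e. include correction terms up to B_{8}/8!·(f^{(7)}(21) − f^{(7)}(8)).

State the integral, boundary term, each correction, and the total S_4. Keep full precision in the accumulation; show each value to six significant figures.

Integral: ∫_8^21 1/x^4 dx = 0.000615048.
½[f(8) + f(21)] = ½[0.000244141 + 5.14189e-06] = 0.000124641.
Integral + boundary = 0.000739690.
k=1: B_{2}/(2)! × [f^{(1)}(21) − f^{(1)}(8)] = 1/12 × (-9.79408e-07 − (-0.000122070)) = 1.00909e-05.
Partial sum through k=1: 0.000749781.
k=2: B_{4}/(4)! × [f^{(3)}(21) − f^{(3)}(8)] = −1/720 × (-6.66264e-08 − (-5.72205e-05)) = -7.93803e-08.
Partial sum through k=2: 0.000749701.
k=3: B_{6}/(6)! × [f^{(5)}(21) − f^{(5)}(8)] = 1/30240 × (-8.46049e-09 − (-5.00679e-05)) = 1.65540e-09.
Partial sum through k=3: 0.000749703.
k=4: B_{8}/(8)! × [f^{(7)}(21) − f^{(7)}(8)] = −1/1209600 × (-1.72663e-09 − (-7.04080e-05)) = -5.82062e-11.

S_4 ≈ 0.000749703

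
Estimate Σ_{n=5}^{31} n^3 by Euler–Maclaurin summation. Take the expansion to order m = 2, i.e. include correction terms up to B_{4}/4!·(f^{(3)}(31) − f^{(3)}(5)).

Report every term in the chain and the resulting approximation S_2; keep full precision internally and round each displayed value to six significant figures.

S_2 ≈ 245916

The integral term ∫_5^31 x^3 dx = 230724.
½[f(5) + f(31)] = ½[125.000 + 29791.0] = 14958.0.
Integral + boundary = 245682.
k=1: B_{2}/(2)! × [f^{(1)}(31) − f^{(1)}(5)] = 1/12 × (2883.00 − 75.0000) = 234.000.
Partial sum through k=1: 245916.
k=2: B_{4}/(4)! × [f^{(3)}(31) − f^{(3)}(5)] = −1/720 × (6.00000 − 6.00000) = 0.00000.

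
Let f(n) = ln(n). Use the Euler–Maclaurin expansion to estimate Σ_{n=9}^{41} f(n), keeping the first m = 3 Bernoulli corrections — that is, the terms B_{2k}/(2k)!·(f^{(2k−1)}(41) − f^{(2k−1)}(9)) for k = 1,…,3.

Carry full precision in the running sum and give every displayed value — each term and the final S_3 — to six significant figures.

Integral: ∫_9^41 ln(x) dx = 100.481.
Boundary: ½(f(9) + f(41)) = ½(2.19722 + 3.71357) = 2.95540.
Running total after boundary: 103.437.
Correction k=1: B_{2}/2! · (f^{(1)}(41) − f^{(1)}(9)) = 1/12 · (0.0243902 − 0.111111) = -0.00722674.
Partial sum through k=1: 103.430.
Correction k=2: B_{4}/4! · (f^{(3)}(41) − f^{(3)}(9)) = −1/720 · (2.90187e-05 − 0.00274348) = 3.77009e-06.
Partial sum through k=2: 103.430.
Correction k=3: B_{6}/6! · (f^{(5)}(41) − f^{(5)}(9)) = 1/30240 · (2.07153e-07 − 0.000406442) = -1.34337e-08.

S_3 ≈ 103.430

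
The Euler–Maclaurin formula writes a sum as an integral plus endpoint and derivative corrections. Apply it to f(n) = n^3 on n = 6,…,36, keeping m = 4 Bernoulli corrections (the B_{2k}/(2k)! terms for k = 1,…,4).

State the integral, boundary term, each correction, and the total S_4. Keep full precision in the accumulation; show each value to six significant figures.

Integral: ∫_6^36 x^3 dx = 419580.
Endpoint term: (f(6) + f(36))/2 = (216.000 + 46656.0)/2 = 23436.0.
So far: 443016.
Order-1 term: 1/12 · (3888.00 − 108.000) = 315.000.
Running total after k=1: 443331.
Order-2 term: −1/720 · (6.00000 − 6.00000) = 0.00000.
Running total after k=2: 443331.
Order-3 term: 1/30240 · (0.00000 − 0.00000) = 0.00000.
Running total after k=3: 443331.
Order-4 term: −1/1209600 · (0.00000 − 0.00000) = 0.00000.

S_4 ≈ 443331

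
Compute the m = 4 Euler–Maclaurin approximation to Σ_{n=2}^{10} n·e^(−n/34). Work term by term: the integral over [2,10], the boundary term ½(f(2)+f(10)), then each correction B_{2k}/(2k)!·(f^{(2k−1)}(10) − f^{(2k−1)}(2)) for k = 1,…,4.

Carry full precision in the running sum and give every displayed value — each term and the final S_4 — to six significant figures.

The integral term ∫_2^10 x·e^(−x/34) dx = 39.2743.
Boundary: ½(f(2) + f(10)) = ½(1.88575 + 7.45189) = 4.66882.
Integral + boundary = 43.9431.
Order-1 term: 1/12 · (0.526016 − 0.887410) = -0.0301162.
After k=1: 43.9130.
Order-2 term: −1/720 · (0.00174428 − 0.00239892) = 9.09221e-07.
After k=2: 43.9130.
Order-3 term: 1/30240 · (2.62417e-06 − 3.48633e-06) = -2.85105e-11.
After k=3: 43.9130.
Order-4 term: −1/1209600 · (3.23481e-09 − 4.23656e-09) = 8.28162e-16.

S_4 ≈ 43.9130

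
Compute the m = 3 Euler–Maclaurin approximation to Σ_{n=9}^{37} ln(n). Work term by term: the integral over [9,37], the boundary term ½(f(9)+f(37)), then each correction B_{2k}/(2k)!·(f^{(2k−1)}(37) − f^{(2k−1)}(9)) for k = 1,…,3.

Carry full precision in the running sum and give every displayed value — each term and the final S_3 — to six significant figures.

Integral: ∫_9^37 ln(x) dx = 85.8289.
Endpoint term: (f(9) + f(37))/2 = (2.19722 + 3.61092)/2 = 2.90407.
Integral + boundary = 88.7330.
k=1: B_{2}/(2)! × [f^{(1)}(37) − f^{(1)}(9)] = 1/12 × (0.0270270 − 0.111111) = -0.00700701.
Partial sum through k=1: 88.7260.
k=2: B_{4}/(4)! × [f^{(3)}(37) − f^{(3)}(9)] = −1/720 × (3.94843e-05 − 0.00274348) = 3.75556e-06.
Partial sum through k=2: 88.7260.
k=3: B_{6}/(6)! × [f^{(5)}(37) − f^{(5)}(9)] = 1/30240 × (3.46101e-07 − 0.000406442) = -1.34291e-08.

S_3 ≈ 88.7260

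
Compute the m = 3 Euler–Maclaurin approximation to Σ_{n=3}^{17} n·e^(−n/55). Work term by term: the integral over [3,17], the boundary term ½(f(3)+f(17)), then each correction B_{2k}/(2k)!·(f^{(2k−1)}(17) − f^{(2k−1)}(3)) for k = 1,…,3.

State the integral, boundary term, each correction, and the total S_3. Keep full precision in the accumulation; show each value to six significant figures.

S_3 ≈ 121.197

∫_3^17 x·e^(−x/55) dx evaluates to 113.569.
½[f(3) + f(17)] = ½[2.84075 + 12.4799] = 7.66034.
Integral + boundary = 121.229.
Order-1 term: 1/12 · (0.507206 − 0.895266) = -0.0323383.
Running total after k=1: 121.197.
Order-2 term: −1/720 · (0.000653036 − 0.000922015) = 3.73582e-07.
Running total after k=2: 121.197.
Order-3 term: 1/30240 · (3.76331e-07 − 5.11760e-07) = -4.47849e-12.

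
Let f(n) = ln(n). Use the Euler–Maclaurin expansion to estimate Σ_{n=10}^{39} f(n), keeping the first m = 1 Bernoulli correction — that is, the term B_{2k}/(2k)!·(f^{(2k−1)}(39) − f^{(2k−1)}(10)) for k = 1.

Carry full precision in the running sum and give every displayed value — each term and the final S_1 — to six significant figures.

Integral: ∫_10^39 ln(x) dx = 90.8531.
Boundary: ½(f(10) + f(39)) = ½(2.30259 + 3.66356) = 2.98307.
Running total after boundary: 93.8361.
k=1: B_{2}/(2)! × [f^{(1)}(39) − f^{(1)}(10)] = 1/12 × (0.0256410 − 0.100000) = -0.00619658.

S_1 ≈ 93.8299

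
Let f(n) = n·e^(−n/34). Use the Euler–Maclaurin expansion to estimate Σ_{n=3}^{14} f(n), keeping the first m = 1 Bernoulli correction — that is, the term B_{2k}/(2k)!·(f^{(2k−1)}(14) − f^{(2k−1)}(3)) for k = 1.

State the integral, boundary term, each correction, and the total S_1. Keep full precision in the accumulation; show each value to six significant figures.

S_1 ≈ 76.5622

Integral: ∫_3^14 x·e^(−x/34) dx = 70.5886.
Endpoint term: (f(3) + f(14))/2 = (2.74664 + 9.27472)/2 = 6.01068.
Integral + boundary = 76.5992.
Order-1 term: 1/12 · (0.389694 − 0.834762) = -0.0370890.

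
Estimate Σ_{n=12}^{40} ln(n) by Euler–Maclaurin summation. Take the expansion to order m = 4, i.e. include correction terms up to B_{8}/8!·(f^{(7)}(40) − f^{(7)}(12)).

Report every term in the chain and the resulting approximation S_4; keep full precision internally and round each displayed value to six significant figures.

S_4 ≈ 92.8183

Integral: ∫_12^40 ln(x) dx = 89.7363.
Endpoint term: (f(12) + f(40))/2 = (2.48491 + 3.68888)/2 = 3.08689.
So far: 92.8232.
Order-1 term: 1/12 · (0.0250000 − 0.0833333) = -0.00486111.
Partial sum through k=1: 92.8183.
Order-2 term: −1/720 · (3.12500e-05 − 0.00115741) = 1.56411e-06.
Partial sum through k=2: 92.8183.
Order-3 term: 1/30240 · (2.34375e-07 − 9.64506e-05) = -3.18175e-09.
Partial sum through k=3: 92.8183.
Order-4 term: −1/1209600 · (4.39453e-09 − 2.00939e-05) = 1.66084e-11.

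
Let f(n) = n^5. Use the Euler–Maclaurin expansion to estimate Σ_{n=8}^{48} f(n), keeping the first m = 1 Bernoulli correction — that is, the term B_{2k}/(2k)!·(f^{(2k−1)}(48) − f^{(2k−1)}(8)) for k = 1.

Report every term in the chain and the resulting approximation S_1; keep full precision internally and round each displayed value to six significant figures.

The integral term ∫_8^48 x^5 dx = 2.03839e+09.
½[f(8) + f(48)] = ½[32768.0 + 2.54804e+08] = 1.27418e+08.
So far: 2.16581e+09.
Order-1 term: 1/12 · (2.65421e+07 − 20480.0) = 2.21013e+06.

S_1 ≈ 2.16802e+09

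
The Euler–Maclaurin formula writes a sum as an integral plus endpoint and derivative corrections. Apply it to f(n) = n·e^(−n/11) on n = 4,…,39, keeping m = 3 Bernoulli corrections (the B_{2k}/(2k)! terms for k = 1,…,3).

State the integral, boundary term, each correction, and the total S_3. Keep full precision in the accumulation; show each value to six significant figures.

S_3 ≈ 100.738

The integral term ∫_4^39 x·e^(−x/11) dx = 98.8282.
Endpoint term: (f(4) + f(39))/2 = (2.78058 + 1.12536)/2 = 1.95297.
Running total after boundary: 100.781.
Order-1 term: 1/12 · (-0.0734504 − 0.442364) = -0.0429846.
After k=1: 100.738.
Order-2 term: −1/720 · (-0.000130077 − 0.0151459) = 2.12166e-05.
After k=2: 100.738.
Order-3 term: 1/30240 · (2.86672e-06 − 0.000220131) = -7.18467e-09.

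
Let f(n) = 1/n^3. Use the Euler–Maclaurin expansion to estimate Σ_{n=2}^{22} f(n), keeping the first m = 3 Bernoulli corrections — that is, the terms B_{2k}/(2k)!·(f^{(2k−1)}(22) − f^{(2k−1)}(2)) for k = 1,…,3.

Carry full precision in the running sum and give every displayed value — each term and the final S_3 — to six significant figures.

S_3 ≈ 0.201161

Integral: ∫_2^22 1/x^3 dx = 0.123967.
Endpoint term: (f(2) + f(22))/2 = (0.125000 + 9.39144e-05)/2 = 0.0625470.
Integral + boundary = 0.186514.
Correction k=1: B_{2}/2! · (f^{(1)}(22) − f^{(1)}(2)) = 1/12 · (-1.28065e-05 − (-0.187500)) = 0.0156239.
After k=1: 0.202138.
Correction k=2: B_{4}/4! · (f^{(3)}(22) − f^{(3)}(2)) = −1/720 · (-5.29194e-07 − (-0.937500)) = -0.00130208.
After k=2: 0.200836.
Correction k=3: B_{6}/6! · (f^{(5)}(22) − f^{(5)}(2)) = 1/30240 · (-4.59218e-08 − (-9.84375)) = 0.000325521.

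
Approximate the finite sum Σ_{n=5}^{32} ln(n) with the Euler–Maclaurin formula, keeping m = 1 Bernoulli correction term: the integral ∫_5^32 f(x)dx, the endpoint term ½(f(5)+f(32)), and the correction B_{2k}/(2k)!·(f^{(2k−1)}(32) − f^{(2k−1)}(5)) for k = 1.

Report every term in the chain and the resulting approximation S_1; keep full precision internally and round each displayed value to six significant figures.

The integral term ∫_5^32 ln(x) dx = 75.8564.
½[f(5) + f(32)] = ½[1.60944 + 3.46574] = 2.53759.
So far: 78.3939.
k=1: B_{2}/(2)! × [f^{(1)}(32) − f^{(1)}(5)] = 1/12 × (0.0312500 − 0.200000) = -0.0140625.

S_1 ≈ 78.3799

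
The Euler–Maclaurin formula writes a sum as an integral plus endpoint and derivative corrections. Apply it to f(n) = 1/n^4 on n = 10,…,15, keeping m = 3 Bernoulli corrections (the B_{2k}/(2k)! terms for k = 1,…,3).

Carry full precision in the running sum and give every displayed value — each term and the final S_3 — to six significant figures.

∫_10^15 1/x^4 dx evaluates to 0.000234568.
½[f(10) + f(15)] = ½[0.000100000 + 1.97531e-05] = 5.98765e-05.
Integral + boundary = 0.000294444.
k=1: B_{2}/(2)! × [f^{(1)}(15) − f^{(1)}(10)] = 1/12 × (-5.26749e-06 − (-4.00000e-05)) = 2.89438e-06.
Running total after k=1: 0.000297339.
k=2: B_{4}/(4)! × [f^{(3)}(15) − f^{(3)}(10)] = −1/720 × (-7.02332e-07 − (-1.20000e-05)) = -1.56912e-08.
Running total after k=2: 0.000297323.
k=3: B_{6}/(6)! × [f^{(5)}(15) − f^{(5)}(10)] = 1/30240 × (-1.74803e-07 − (-6.72000e-06)) = 2.16442e-10.

S_3 ≈ 0.000297323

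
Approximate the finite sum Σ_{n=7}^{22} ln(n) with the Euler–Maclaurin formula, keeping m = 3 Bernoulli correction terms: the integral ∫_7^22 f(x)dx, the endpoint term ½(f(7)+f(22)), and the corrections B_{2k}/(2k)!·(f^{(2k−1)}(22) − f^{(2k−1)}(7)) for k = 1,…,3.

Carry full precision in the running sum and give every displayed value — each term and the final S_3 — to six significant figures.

S_3 ≈ 41.8919

∫_7^22 ln(x) dx evaluates to 39.3816.
½[f(7) + f(22)] = ½[1.94591 + 3.09104] = 2.51848.
Running total after boundary: 41.9000.
Order-1 term: 1/12 · (0.0454545 − 0.142857) = -0.00811688.
Running total after k=1: 41.8919.
Order-2 term: −1/720 · (0.000187829 − 0.00583090) = 7.83760e-06.
Running total after k=2: 41.8919.
Order-3 term: 1/30240 · (4.65691e-06 − 0.00142798) = -4.70674e-08.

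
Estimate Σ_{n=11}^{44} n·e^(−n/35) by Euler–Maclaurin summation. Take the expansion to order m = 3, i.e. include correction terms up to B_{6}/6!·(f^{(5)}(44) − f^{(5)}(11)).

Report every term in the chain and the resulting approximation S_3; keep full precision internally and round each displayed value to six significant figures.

S_3 ≈ 399.479

Integral: ∫_11^44 x·e^(−x/35) dx = 389.252.
Boundary: ½(f(11) + f(44)) = ½(8.03341 + 12.5165) = 10.2750.
So far: 399.527.
Correction k=1: B_{2}/2! · (f^{(1)}(44) − f^{(1)}(11)) = 1/12 · (-0.0731483 − 0.500784) = -0.0478277.
After k=1: 399.479.
Correction k=2: B_{4}/4! · (f^{(3)}(44) − f^{(3)}(11)) = −1/720 · (0.000404721 − 0.00160115) = 1.66170e-06.
After k=2: 399.479.
Correction k=3: B_{6}/6! · (f^{(5)}(44) − f^{(5)}(11)) = 1/30240 · (7.09514e-07 − 2.28040e-06) = -5.19473e-11.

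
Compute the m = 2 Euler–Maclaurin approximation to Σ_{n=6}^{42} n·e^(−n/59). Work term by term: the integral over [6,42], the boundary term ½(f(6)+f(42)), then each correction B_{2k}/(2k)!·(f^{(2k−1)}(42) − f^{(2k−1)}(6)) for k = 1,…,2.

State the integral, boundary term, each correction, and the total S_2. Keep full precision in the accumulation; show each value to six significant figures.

S_2 ≈ 552.884

Integral: ∫_6^42 x·e^(−x/59) dx = 539.924.
Endpoint term: (f(6) + f(42))/2 = (5.41983 + 20.6106)/2 = 13.0152.
Integral + boundary = 552.940.
Order-1 term: 1/12 · (0.141396 − 0.811444) = -0.0558373.
Running total after k=1: 552.884.
Order-2 term: −1/720 · (0.000322566 − 0.000752098) = 5.96572e-07.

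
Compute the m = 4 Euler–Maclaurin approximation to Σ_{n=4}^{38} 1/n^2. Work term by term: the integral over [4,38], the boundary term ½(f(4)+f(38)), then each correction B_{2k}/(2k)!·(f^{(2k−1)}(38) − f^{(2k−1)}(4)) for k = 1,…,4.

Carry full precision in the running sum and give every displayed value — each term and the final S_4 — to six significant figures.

The integral term ∫_4^38 1/x^2 dx = 0.223684.
Endpoint term: (f(4) + f(38))/2 = (0.0625000 + 0.000692521)/2 = 0.0315963.
So far: 0.255280.
Order-1 term: 1/12 · (-3.64485e-05 − (-0.0312500)) = 0.00260113.
Partial sum through k=1: 0.257882.
Order-2 term: −1/720 · (-3.02896e-07 − (-0.0234375)) = -3.25517e-05.
Partial sum through k=2: 0.257849.
Order-3 term: 1/30240 · (-6.29285e-09 − (-0.0439453)) = 1.45322e-06.
Partial sum through k=3: 0.257851.
Order-4 term: −1/1209600 · (-2.44044e-10 − (-0.153809)) = -1.27157e-07.

S_4 ≈ 0.257850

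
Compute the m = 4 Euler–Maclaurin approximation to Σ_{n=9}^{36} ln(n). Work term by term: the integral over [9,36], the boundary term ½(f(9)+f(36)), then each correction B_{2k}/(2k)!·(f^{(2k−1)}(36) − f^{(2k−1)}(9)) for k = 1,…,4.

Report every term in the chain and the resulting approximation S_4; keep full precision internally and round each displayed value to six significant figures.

The integral term ∫_9^36 ln(x) dx = 82.2317.
Endpoint term: (f(9) + f(36))/2 = (2.19722 + 3.58352)/2 = 2.89037.
So far: 85.1220.
Correction k=1: B_{2}/2! · (f^{(1)}(36) − f^{(1)}(9)) = 1/12 · (0.0277778 − 0.111111) = -0.00694444.
After k=1: 85.1151.
Correction k=2: B_{4}/4! · (f^{(3)}(36) − f^{(3)}(9)) = −1/720 · (4.28669e-05 − 0.00274348) = 3.75086e-06.
After k=2: 85.1151.
Correction k=3: B_{6}/6! · (f^{(5)}(36) − f^{(5)}(9)) = 1/30240 · (3.96916e-07 − 0.000406442) = -1.34274e-08.
After k=3: 85.1151.
Correction k=4: B_{8}/8! · (f^{(7)}(36) − f^{(7)}(9)) = −1/1209600 · (9.18787e-09 − 0.000150534) = 1.24442e-10.

S_4 ≈ 85.1151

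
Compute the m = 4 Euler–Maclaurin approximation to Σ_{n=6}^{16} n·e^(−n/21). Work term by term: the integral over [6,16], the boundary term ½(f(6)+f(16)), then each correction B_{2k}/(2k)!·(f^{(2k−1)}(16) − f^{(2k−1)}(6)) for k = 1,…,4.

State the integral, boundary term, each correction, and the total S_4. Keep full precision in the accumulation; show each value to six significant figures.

Integral: ∫_6^16 x·e^(−x/21) dx = 63.4023.
½[f(6) + f(16)] = ½[4.50886 + 7.46842] = 5.98864.
So far: 69.3909.
Order-1 term: 1/12 · (0.111137 − 0.536769) = -0.0354694.
Partial sum through k=1: 69.3555.
Order-2 term: −1/720 · (0.00236891 − 0.00462522) = 3.13377e-06.
Partial sum through k=2: 69.3555.
Order-3 term: 1/30240 · (1.01719e-05 − 1.82161e-05) = -2.66010e-10.
Partial sum through k=3: 69.3555.
Order-4 term: −1/1209600 · (3.39504e-08 − 5.88301e-08) = 2.05686e-14.

S_4 ≈ 69.3555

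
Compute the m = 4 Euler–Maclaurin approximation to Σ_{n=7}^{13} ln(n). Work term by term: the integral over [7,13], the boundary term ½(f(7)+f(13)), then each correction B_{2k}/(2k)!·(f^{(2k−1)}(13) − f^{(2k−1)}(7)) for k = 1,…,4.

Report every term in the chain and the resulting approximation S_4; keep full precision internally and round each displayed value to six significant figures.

The integral term ∫_7^13 ln(x) dx = 13.7230.
Boundary: ½(f(7) + f(13)) = ½(1.94591 + 2.56495) = 2.25543.
Integral + boundary = 15.9784.
k=1: B_{2}/(2)! × [f^{(1)}(13) − f^{(1)}(7)] = 1/12 × (0.0769231 − 0.142857) = -0.00549451.
After k=1: 15.9729.
k=2: B_{4}/(4)! × [f^{(3)}(13) − f^{(3)}(7)] = −1/720 × (0.000910332 − 0.00583090) = 6.83413e-06.
After k=2: 15.9729.
k=3: B_{6}/(6)! × [f^{(5)}(13) − f^{(5)}(7)] = 1/30240 × (6.46390e-05 − 0.00142798) = -4.50839e-08.
After k=3: 15.9729.
k=4: B_{8}/(8)! × [f^{(7)}(13) − f^{(7)}(7)] = −1/1209600 × (1.14744e-05 − 0.000874271) = 7.13291e-10.

S_4 ≈ 15.9729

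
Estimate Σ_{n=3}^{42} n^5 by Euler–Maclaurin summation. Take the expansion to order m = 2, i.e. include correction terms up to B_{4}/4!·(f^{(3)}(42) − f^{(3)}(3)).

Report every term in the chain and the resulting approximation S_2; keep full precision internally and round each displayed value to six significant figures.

The integral term ∫_3^42 x^5 dx = 9.14839e+08.
Endpoint term: (f(3) + f(42))/2 = (243.000 + 1.30691e+08)/2 = 6.53457e+07.
Running total after boundary: 9.80184e+08.
k=1: B_{2}/(2)! × [f^{(1)}(42) − f^{(1)}(3)] = 1/12 × (1.55585e+07 − 405.000) = 1.29651e+06.
Running total after k=1: 9.81481e+08.
k=2: B_{4}/(4)! × [f^{(3)}(42) − f^{(3)}(3)] = −1/720 × (105840 − 540.000) = -146.250.

S_2 ≈ 9.81481e+08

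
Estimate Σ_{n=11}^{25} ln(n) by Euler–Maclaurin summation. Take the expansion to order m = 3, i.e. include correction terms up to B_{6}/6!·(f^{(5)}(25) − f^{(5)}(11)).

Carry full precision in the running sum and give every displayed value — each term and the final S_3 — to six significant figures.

S_3 ≈ 42.8992

Integral: ∫_11^25 ln(x) dx = 40.0950.
½[f(11) + f(25)] = ½[2.39790 + 3.21888] = 2.80839.
Integral + boundary = 42.9034.
k=1: B_{2}/(2)! × [f^{(1)}(25) − f^{(1)}(11)] = 1/12 × (0.0400000 − 0.0909091) = -0.00424242.
After k=1: 42.8992.
k=2: B_{4}/(4)! × [f^{(3)}(25) − f^{(3)}(11)] = −1/720 × (0.000128000 − 0.00150263) = 1.90921e-06.
After k=2: 42.8992.
k=3: B_{6}/(6)! × [f^{(5)}(25) − f^{(5)}(11)] = 1/30240 × (2.45760e-06 − 0.000149021) = -4.84668e-09.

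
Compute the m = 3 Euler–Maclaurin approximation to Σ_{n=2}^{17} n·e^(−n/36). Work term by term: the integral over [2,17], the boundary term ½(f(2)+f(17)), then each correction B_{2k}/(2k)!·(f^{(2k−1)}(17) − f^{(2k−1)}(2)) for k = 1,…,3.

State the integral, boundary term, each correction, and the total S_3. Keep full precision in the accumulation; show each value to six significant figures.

Integral: ∫_2^17 x·e^(−x/36) dx = 104.215.
½[f(2) + f(17)] = ½[1.89192 + 10.6015] = 6.24669.
Running total after boundary: 110.462.
Order-1 term: 1/12 · (0.329130 − 0.893406) = -0.0470230.
Partial sum through k=1: 110.415.
Order-2 term: −1/720 · (0.00121633 − 0.00214917) = 1.29562e-06.
Partial sum through k=2: 110.415.
Order-3 term: 1/30240 · (1.68109e-06 − 2.78471e-06) = -3.64953e-11.

S_3 ≈ 110.415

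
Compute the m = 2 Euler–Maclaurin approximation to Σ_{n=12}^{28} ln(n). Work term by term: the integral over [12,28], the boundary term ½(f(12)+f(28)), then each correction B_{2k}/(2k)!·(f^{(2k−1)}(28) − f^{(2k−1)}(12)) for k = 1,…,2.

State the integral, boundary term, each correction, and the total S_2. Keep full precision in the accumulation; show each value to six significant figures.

S_2 ≈ 50.3874

∫_12^28 ln(x) dx evaluates to 47.4828.
Endpoint term: (f(12) + f(28))/2 = (2.48491 + 3.33220)/2 = 2.90856.
Running total after boundary: 50.3914.
Order-1 term: 1/12 · (0.0357143 − 0.0833333) = -0.00396825.
After k=1: 50.3874.
Order-2 term: −1/720 · (9.11079e-05 − 0.00115741) = 1.48097e-06.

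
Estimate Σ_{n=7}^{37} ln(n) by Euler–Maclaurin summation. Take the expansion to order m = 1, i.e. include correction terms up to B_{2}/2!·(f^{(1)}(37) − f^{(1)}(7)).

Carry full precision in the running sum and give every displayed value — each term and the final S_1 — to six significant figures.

∫_7^37 ln(x) dx evaluates to 89.9826.
½[f(7) + f(37)] = ½[1.94591 + 3.61092] = 2.77841.
So far: 92.7610.
Correction k=1: B_{2}/2! · (f^{(1)}(37) − f^{(1)}(7)) = 1/12 · (0.0270270 − 0.142857) = -0.00965251.

S_1 ≈ 92.7514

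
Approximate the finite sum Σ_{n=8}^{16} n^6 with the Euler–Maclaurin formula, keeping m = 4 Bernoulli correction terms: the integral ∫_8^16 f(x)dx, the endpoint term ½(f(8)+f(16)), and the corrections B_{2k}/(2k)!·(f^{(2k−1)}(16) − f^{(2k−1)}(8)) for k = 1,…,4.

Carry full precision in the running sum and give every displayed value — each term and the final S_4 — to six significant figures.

∫_8^16 x^6 dx evaluates to 3.80483e+07.
½[f(8) + f(16)] = ½[262144 + 1.67772e+07] = 8.51968e+06.
Running total after boundary: 4.65680e+07.
Correction k=1: B_{2}/2! · (f^{(1)}(16) − f^{(1)}(8)) = 1/12 · (6.29146e+06 − 196608) = 507904.
Running total after k=1: 4.70759e+07.
Correction k=2: B_{4}/4! · (f^{(3)}(16) − f^{(3)}(8)) = −1/720 · (491520 − 61440.0) = -597.333.
Running total after k=2: 4.70753e+07.
Correction k=3: B_{6}/6! · (f^{(5)}(16) − f^{(5)}(8)) = 1/30240 · (11520.0 − 5760.00) = 0.190476.
Running total after k=3: 4.70753e+07.
Correction k=4: B_{8}/8! · (f^{(7)}(16) − f^{(7)}(8)) = −1/1209600 · (0.00000 − 0.00000) = 0.00000.

S_4 ≈ 4.70753e+07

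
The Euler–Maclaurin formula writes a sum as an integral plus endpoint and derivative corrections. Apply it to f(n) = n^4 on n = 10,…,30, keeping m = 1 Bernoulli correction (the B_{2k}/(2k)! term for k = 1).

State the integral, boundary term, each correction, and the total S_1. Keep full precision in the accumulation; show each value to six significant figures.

S_1 ≈ 5.25867e+06

Integral: ∫_10^30 x^4 dx = 4.84000e+06.
Boundary: ½(f(10) + f(30)) = ½(10000.0 + 810000) = 410000.
Integral + boundary = 5.25000e+06.
Order-1 term: 1/12 · (108000 − 4000.00) = 8666.67.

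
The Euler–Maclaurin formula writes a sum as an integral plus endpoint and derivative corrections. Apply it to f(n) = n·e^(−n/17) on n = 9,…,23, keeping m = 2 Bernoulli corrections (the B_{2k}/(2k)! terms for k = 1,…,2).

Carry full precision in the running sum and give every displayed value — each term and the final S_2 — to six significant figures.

S_2 ≈ 90.1429

∫_9^23 x·e^(−x/17) dx evaluates to 84.5508.
Boundary: ½(f(9) + f(23)) = ½(5.30056 + 5.94501) = 5.62279.
Integral + boundary = 90.1736.
k=1: B_{2}/(2)! × [f^{(1)}(23) − f^{(1)}(9)] = 1/12 × (-0.0912279 − 0.277154) = -0.0306985.
After k=1: 90.1429.
k=2: B_{4}/(4)! × [f^{(3)}(23) − f^{(3)}(9)] = −1/720 × (0.00147311 − 0.00503480) = 4.94678e-06.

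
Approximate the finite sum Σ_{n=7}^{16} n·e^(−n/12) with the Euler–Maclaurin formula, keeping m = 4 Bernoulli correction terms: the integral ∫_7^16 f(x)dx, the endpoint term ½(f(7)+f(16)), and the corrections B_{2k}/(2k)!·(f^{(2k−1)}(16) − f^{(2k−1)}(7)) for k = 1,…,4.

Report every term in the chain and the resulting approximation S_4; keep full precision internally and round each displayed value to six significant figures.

The integral term ∫_7^16 x·e^(−x/12) dx = 38.6634.
Boundary: ½(f(7) + f(16)) = ½(3.90625 + 4.21755) = 4.06190.
So far: 42.7253.
Correction k=1: B_{2}/2! · (f^{(1)}(16) − f^{(1)}(7)) = 1/12 · (-0.0878657 − 0.232515) = -0.0266984.
Running total after k=1: 42.6986.
Correction k=2: B_{4}/4! · (f^{(3)}(16) − f^{(3)}(7)) = −1/720 · (0.00305089 − 0.00936517) = 8.76983e-06.
Running total after k=2: 42.6986.
Correction k=3: B_{6}/6! · (f^{(5)}(16) − f^{(5)}(7)) = 1/30240 · (4.66109e-05 − 0.000118859) = -2.38915e-09.
Running total after k=3: 42.6986.
Correction k=4: B_{8}/8! · (f^{(7)}(16) − f^{(7)}(7)) = −1/1209600 · (5.00243e-07 − 1.19918e-06) = 5.77823e-13.

S_4 ≈ 42.6986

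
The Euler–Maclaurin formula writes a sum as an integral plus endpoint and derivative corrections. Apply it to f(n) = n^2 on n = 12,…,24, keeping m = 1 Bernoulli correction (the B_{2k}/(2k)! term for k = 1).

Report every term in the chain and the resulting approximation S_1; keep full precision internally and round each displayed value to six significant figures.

S_1 ≈ 4394.00

∫_12^24 x^2 dx evaluates to 4032.00.
½[f(12) + f(24)] = ½[144.000 + 576.000] = 360.000.
Running total after boundary: 4392.00.
Order-1 term: 1/12 · (48.0000 − 24.0000) = 2.00000.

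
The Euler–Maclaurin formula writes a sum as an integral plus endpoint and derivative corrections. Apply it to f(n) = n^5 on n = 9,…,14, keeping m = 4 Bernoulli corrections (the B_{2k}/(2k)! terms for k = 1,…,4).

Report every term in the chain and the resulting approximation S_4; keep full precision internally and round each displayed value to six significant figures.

S_4 ≈ 1.47805e+06

Integral: ∫_9^14 x^5 dx = 1.16635e+06.
Boundary: ½(f(9) + f(14)) = ½(59049.0 + 537824) = 298436.
So far: 1.46479e+06.
Order-1 term: 1/12 · (192080 − 32805.0) = 13272.9.
Partial sum through k=1: 1.47806e+06.
Order-2 term: −1/720 · (11760.0 − 4860.00) = -9.58333.
Partial sum through k=2: 1.47805e+06.
Order-3 term: 1/30240 · (120.000 − 120.000) = 0.00000.
Partial sum through k=3: 1.47805e+06.
Order-4 term: −1/1209600 · (0.00000 − 0.00000) = 0.00000.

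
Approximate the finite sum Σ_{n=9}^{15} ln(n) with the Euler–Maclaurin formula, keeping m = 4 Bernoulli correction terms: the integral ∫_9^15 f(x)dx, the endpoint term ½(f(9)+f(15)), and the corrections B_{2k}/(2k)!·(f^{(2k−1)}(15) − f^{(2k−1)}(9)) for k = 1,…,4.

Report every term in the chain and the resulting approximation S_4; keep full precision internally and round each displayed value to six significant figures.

S_4 ≈ 17.2947

Integral: ∫_9^15 ln(x) dx = 14.8457.
½[f(9) + f(15)] = ½[2.19722 + 2.70805] = 2.45264.
Integral + boundary = 17.2984.
Correction k=1: B_{2}/2! · (f^{(1)}(15) − f^{(1)}(9)) = 1/12 · (0.0666667 − 0.111111) = -0.00370370.
After k=1: 17.2947.
Correction k=2: B_{4}/4! · (f^{(3)}(15) − f^{(3)}(9)) = −1/720 · (0.000592593 − 0.00274348) = 2.98735e-06.
After k=2: 17.2947.
Correction k=3: B_{6}/6! · (f^{(5)}(15) − f^{(5)}(9)) = 1/30240 · (3.16049e-05 − 0.000406442) = -1.23954e-08.
After k=3: 17.2947.
Correction k=4: B_{8}/8! · (f^{(7)}(15) − f^{(7)}(9)) = −1/1209600 · (4.21399e-06 − 0.000150534) = 1.20966e-10.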